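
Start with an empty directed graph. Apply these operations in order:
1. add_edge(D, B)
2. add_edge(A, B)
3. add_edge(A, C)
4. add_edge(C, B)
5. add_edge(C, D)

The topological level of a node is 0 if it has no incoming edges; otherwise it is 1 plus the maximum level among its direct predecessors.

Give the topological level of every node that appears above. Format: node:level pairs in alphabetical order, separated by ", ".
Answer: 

Op 1: add_edge(D, B). Edges now: 1
Op 2: add_edge(A, B). Edges now: 2
Op 3: add_edge(A, C). Edges now: 3
Op 4: add_edge(C, B). Edges now: 4
Op 5: add_edge(C, D). Edges now: 5
Compute levels (Kahn BFS):
  sources (in-degree 0): A
  process A: level=0
    A->B: in-degree(B)=2, level(B)>=1
    A->C: in-degree(C)=0, level(C)=1, enqueue
  process C: level=1
    C->B: in-degree(B)=1, level(B)>=2
    C->D: in-degree(D)=0, level(D)=2, enqueue
  process D: level=2
    D->B: in-degree(B)=0, level(B)=3, enqueue
  process B: level=3
All levels: A:0, B:3, C:1, D:2

Answer: A:0, B:3, C:1, D:2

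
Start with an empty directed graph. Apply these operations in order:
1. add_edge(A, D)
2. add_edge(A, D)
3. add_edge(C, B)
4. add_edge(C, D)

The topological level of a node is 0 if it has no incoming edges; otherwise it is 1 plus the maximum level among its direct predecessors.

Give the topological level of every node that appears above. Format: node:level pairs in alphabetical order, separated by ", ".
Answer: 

Answer: A:0, B:1, C:0, D:1

Derivation:
Op 1: add_edge(A, D). Edges now: 1
Op 2: add_edge(A, D) (duplicate, no change). Edges now: 1
Op 3: add_edge(C, B). Edges now: 2
Op 4: add_edge(C, D). Edges now: 3
Compute levels (Kahn BFS):
  sources (in-degree 0): A, C
  process A: level=0
    A->D: in-degree(D)=1, level(D)>=1
  process C: level=0
    C->B: in-degree(B)=0, level(B)=1, enqueue
    C->D: in-degree(D)=0, level(D)=1, enqueue
  process B: level=1
  process D: level=1
All levels: A:0, B:1, C:0, D:1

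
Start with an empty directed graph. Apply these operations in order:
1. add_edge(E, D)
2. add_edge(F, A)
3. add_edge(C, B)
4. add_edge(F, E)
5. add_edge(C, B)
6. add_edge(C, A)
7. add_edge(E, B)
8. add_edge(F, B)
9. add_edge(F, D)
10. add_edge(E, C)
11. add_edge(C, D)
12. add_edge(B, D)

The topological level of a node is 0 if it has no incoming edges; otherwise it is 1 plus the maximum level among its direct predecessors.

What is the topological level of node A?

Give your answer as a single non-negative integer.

Answer: 3

Derivation:
Op 1: add_edge(E, D). Edges now: 1
Op 2: add_edge(F, A). Edges now: 2
Op 3: add_edge(C, B). Edges now: 3
Op 4: add_edge(F, E). Edges now: 4
Op 5: add_edge(C, B) (duplicate, no change). Edges now: 4
Op 6: add_edge(C, A). Edges now: 5
Op 7: add_edge(E, B). Edges now: 6
Op 8: add_edge(F, B). Edges now: 7
Op 9: add_edge(F, D). Edges now: 8
Op 10: add_edge(E, C). Edges now: 9
Op 11: add_edge(C, D). Edges now: 10
Op 12: add_edge(B, D). Edges now: 11
Compute levels (Kahn BFS):
  sources (in-degree 0): F
  process F: level=0
    F->A: in-degree(A)=1, level(A)>=1
    F->B: in-degree(B)=2, level(B)>=1
    F->D: in-degree(D)=3, level(D)>=1
    F->E: in-degree(E)=0, level(E)=1, enqueue
  process E: level=1
    E->B: in-degree(B)=1, level(B)>=2
    E->C: in-degree(C)=0, level(C)=2, enqueue
    E->D: in-degree(D)=2, level(D)>=2
  process C: level=2
    C->A: in-degree(A)=0, level(A)=3, enqueue
    C->B: in-degree(B)=0, level(B)=3, enqueue
    C->D: in-degree(D)=1, level(D)>=3
  process A: level=3
  process B: level=3
    B->D: in-degree(D)=0, level(D)=4, enqueue
  process D: level=4
All levels: A:3, B:3, C:2, D:4, E:1, F:0
level(A) = 3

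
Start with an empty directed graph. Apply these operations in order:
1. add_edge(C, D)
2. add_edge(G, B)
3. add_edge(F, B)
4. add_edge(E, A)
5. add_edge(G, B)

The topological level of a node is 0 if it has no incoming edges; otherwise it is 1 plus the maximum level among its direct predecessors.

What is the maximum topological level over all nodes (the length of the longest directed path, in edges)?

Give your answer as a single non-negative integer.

Answer: 1

Derivation:
Op 1: add_edge(C, D). Edges now: 1
Op 2: add_edge(G, B). Edges now: 2
Op 3: add_edge(F, B). Edges now: 3
Op 4: add_edge(E, A). Edges now: 4
Op 5: add_edge(G, B) (duplicate, no change). Edges now: 4
Compute levels (Kahn BFS):
  sources (in-degree 0): C, E, F, G
  process C: level=0
    C->D: in-degree(D)=0, level(D)=1, enqueue
  process E: level=0
    E->A: in-degree(A)=0, level(A)=1, enqueue
  process F: level=0
    F->B: in-degree(B)=1, level(B)>=1
  process G: level=0
    G->B: in-degree(B)=0, level(B)=1, enqueue
  process D: level=1
  process A: level=1
  process B: level=1
All levels: A:1, B:1, C:0, D:1, E:0, F:0, G:0
max level = 1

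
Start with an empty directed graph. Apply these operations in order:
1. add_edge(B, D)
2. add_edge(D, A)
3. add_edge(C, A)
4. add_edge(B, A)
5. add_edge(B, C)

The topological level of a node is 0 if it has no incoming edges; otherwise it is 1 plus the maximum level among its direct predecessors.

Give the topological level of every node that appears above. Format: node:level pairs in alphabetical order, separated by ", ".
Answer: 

Answer: A:2, B:0, C:1, D:1

Derivation:
Op 1: add_edge(B, D). Edges now: 1
Op 2: add_edge(D, A). Edges now: 2
Op 3: add_edge(C, A). Edges now: 3
Op 4: add_edge(B, A). Edges now: 4
Op 5: add_edge(B, C). Edges now: 5
Compute levels (Kahn BFS):
  sources (in-degree 0): B
  process B: level=0
    B->A: in-degree(A)=2, level(A)>=1
    B->C: in-degree(C)=0, level(C)=1, enqueue
    B->D: in-degree(D)=0, level(D)=1, enqueue
  process C: level=1
    C->A: in-degree(A)=1, level(A)>=2
  process D: level=1
    D->A: in-degree(A)=0, level(A)=2, enqueue
  process A: level=2
All levels: A:2, B:0, C:1, D:1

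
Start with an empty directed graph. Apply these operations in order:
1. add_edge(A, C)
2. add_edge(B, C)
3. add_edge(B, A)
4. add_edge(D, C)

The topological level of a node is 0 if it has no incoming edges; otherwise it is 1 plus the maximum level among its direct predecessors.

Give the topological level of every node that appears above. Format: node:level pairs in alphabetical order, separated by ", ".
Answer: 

Op 1: add_edge(A, C). Edges now: 1
Op 2: add_edge(B, C). Edges now: 2
Op 3: add_edge(B, A). Edges now: 3
Op 4: add_edge(D, C). Edges now: 4
Compute levels (Kahn BFS):
  sources (in-degree 0): B, D
  process B: level=0
    B->A: in-degree(A)=0, level(A)=1, enqueue
    B->C: in-degree(C)=2, level(C)>=1
  process D: level=0
    D->C: in-degree(C)=1, level(C)>=1
  process A: level=1
    A->C: in-degree(C)=0, level(C)=2, enqueue
  process C: level=2
All levels: A:1, B:0, C:2, D:0

Answer: A:1, B:0, C:2, D:0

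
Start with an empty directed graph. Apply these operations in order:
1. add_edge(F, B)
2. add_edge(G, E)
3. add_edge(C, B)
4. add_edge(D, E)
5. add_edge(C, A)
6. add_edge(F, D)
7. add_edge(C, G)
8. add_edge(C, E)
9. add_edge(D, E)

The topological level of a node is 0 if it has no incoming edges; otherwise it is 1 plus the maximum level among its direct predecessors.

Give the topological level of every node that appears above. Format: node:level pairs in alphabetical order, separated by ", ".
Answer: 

Answer: A:1, B:1, C:0, D:1, E:2, F:0, G:1

Derivation:
Op 1: add_edge(F, B). Edges now: 1
Op 2: add_edge(G, E). Edges now: 2
Op 3: add_edge(C, B). Edges now: 3
Op 4: add_edge(D, E). Edges now: 4
Op 5: add_edge(C, A). Edges now: 5
Op 6: add_edge(F, D). Edges now: 6
Op 7: add_edge(C, G). Edges now: 7
Op 8: add_edge(C, E). Edges now: 8
Op 9: add_edge(D, E) (duplicate, no change). Edges now: 8
Compute levels (Kahn BFS):
  sources (in-degree 0): C, F
  process C: level=0
    C->A: in-degree(A)=0, level(A)=1, enqueue
    C->B: in-degree(B)=1, level(B)>=1
    C->E: in-degree(E)=2, level(E)>=1
    C->G: in-degree(G)=0, level(G)=1, enqueue
  process F: level=0
    F->B: in-degree(B)=0, level(B)=1, enqueue
    F->D: in-degree(D)=0, level(D)=1, enqueue
  process A: level=1
  process G: level=1
    G->E: in-degree(E)=1, level(E)>=2
  process B: level=1
  process D: level=1
    D->E: in-degree(E)=0, level(E)=2, enqueue
  process E: level=2
All levels: A:1, B:1, C:0, D:1, E:2, F:0, G:1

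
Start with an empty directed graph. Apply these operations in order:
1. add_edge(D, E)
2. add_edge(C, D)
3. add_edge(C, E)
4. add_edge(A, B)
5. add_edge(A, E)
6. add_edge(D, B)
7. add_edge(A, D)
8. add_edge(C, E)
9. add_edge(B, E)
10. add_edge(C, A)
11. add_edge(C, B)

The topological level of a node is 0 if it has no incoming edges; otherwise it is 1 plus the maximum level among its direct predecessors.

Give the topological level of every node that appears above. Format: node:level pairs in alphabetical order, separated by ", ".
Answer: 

Answer: A:1, B:3, C:0, D:2, E:4

Derivation:
Op 1: add_edge(D, E). Edges now: 1
Op 2: add_edge(C, D). Edges now: 2
Op 3: add_edge(C, E). Edges now: 3
Op 4: add_edge(A, B). Edges now: 4
Op 5: add_edge(A, E). Edges now: 5
Op 6: add_edge(D, B). Edges now: 6
Op 7: add_edge(A, D). Edges now: 7
Op 8: add_edge(C, E) (duplicate, no change). Edges now: 7
Op 9: add_edge(B, E). Edges now: 8
Op 10: add_edge(C, A). Edges now: 9
Op 11: add_edge(C, B). Edges now: 10
Compute levels (Kahn BFS):
  sources (in-degree 0): C
  process C: level=0
    C->A: in-degree(A)=0, level(A)=1, enqueue
    C->B: in-degree(B)=2, level(B)>=1
    C->D: in-degree(D)=1, level(D)>=1
    C->E: in-degree(E)=3, level(E)>=1
  process A: level=1
    A->B: in-degree(B)=1, level(B)>=2
    A->D: in-degree(D)=0, level(D)=2, enqueue
    A->E: in-degree(E)=2, level(E)>=2
  process D: level=2
    D->B: in-degree(B)=0, level(B)=3, enqueue
    D->E: in-degree(E)=1, level(E)>=3
  process B: level=3
    B->E: in-degree(E)=0, level(E)=4, enqueue
  process E: level=4
All levels: A:1, B:3, C:0, D:2, E:4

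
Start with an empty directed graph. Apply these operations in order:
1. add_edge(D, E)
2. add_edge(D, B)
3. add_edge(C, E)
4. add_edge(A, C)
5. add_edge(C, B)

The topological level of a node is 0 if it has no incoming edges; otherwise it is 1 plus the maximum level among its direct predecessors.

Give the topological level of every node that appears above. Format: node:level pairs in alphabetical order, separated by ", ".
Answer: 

Op 1: add_edge(D, E). Edges now: 1
Op 2: add_edge(D, B). Edges now: 2
Op 3: add_edge(C, E). Edges now: 3
Op 4: add_edge(A, C). Edges now: 4
Op 5: add_edge(C, B). Edges now: 5
Compute levels (Kahn BFS):
  sources (in-degree 0): A, D
  process A: level=0
    A->C: in-degree(C)=0, level(C)=1, enqueue
  process D: level=0
    D->B: in-degree(B)=1, level(B)>=1
    D->E: in-degree(E)=1, level(E)>=1
  process C: level=1
    C->B: in-degree(B)=0, level(B)=2, enqueue
    C->E: in-degree(E)=0, level(E)=2, enqueue
  process B: level=2
  process E: level=2
All levels: A:0, B:2, C:1, D:0, E:2

Answer: A:0, B:2, C:1, D:0, E:2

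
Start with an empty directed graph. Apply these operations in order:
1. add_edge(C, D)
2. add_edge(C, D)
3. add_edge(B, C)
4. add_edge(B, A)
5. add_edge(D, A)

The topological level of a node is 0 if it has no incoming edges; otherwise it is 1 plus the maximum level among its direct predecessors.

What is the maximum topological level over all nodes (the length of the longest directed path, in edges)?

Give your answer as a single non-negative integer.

Answer: 3

Derivation:
Op 1: add_edge(C, D). Edges now: 1
Op 2: add_edge(C, D) (duplicate, no change). Edges now: 1
Op 3: add_edge(B, C). Edges now: 2
Op 4: add_edge(B, A). Edges now: 3
Op 5: add_edge(D, A). Edges now: 4
Compute levels (Kahn BFS):
  sources (in-degree 0): B
  process B: level=0
    B->A: in-degree(A)=1, level(A)>=1
    B->C: in-degree(C)=0, level(C)=1, enqueue
  process C: level=1
    C->D: in-degree(D)=0, level(D)=2, enqueue
  process D: level=2
    D->A: in-degree(A)=0, level(A)=3, enqueue
  process A: level=3
All levels: A:3, B:0, C:1, D:2
max level = 3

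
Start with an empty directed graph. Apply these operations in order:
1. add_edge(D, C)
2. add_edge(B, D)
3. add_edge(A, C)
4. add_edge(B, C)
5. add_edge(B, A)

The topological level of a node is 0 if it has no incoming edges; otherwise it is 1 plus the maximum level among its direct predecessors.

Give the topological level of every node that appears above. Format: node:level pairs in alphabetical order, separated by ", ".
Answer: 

Op 1: add_edge(D, C). Edges now: 1
Op 2: add_edge(B, D). Edges now: 2
Op 3: add_edge(A, C). Edges now: 3
Op 4: add_edge(B, C). Edges now: 4
Op 5: add_edge(B, A). Edges now: 5
Compute levels (Kahn BFS):
  sources (in-degree 0): B
  process B: level=0
    B->A: in-degree(A)=0, level(A)=1, enqueue
    B->C: in-degree(C)=2, level(C)>=1
    B->D: in-degree(D)=0, level(D)=1, enqueue
  process A: level=1
    A->C: in-degree(C)=1, level(C)>=2
  process D: level=1
    D->C: in-degree(C)=0, level(C)=2, enqueue
  process C: level=2
All levels: A:1, B:0, C:2, D:1

Answer: A:1, B:0, C:2, D:1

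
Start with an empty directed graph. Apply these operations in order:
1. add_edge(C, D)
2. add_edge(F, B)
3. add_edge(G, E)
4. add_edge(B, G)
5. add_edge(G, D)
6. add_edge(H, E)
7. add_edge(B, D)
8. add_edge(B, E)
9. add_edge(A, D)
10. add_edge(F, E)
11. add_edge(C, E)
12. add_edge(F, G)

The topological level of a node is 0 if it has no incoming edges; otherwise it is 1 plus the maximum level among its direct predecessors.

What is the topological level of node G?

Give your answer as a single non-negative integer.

Answer: 2

Derivation:
Op 1: add_edge(C, D). Edges now: 1
Op 2: add_edge(F, B). Edges now: 2
Op 3: add_edge(G, E). Edges now: 3
Op 4: add_edge(B, G). Edges now: 4
Op 5: add_edge(G, D). Edges now: 5
Op 6: add_edge(H, E). Edges now: 6
Op 7: add_edge(B, D). Edges now: 7
Op 8: add_edge(B, E). Edges now: 8
Op 9: add_edge(A, D). Edges now: 9
Op 10: add_edge(F, E). Edges now: 10
Op 11: add_edge(C, E). Edges now: 11
Op 12: add_edge(F, G). Edges now: 12
Compute levels (Kahn BFS):
  sources (in-degree 0): A, C, F, H
  process A: level=0
    A->D: in-degree(D)=3, level(D)>=1
  process C: level=0
    C->D: in-degree(D)=2, level(D)>=1
    C->E: in-degree(E)=4, level(E)>=1
  process F: level=0
    F->B: in-degree(B)=0, level(B)=1, enqueue
    F->E: in-degree(E)=3, level(E)>=1
    F->G: in-degree(G)=1, level(G)>=1
  process H: level=0
    H->E: in-degree(E)=2, level(E)>=1
  process B: level=1
    B->D: in-degree(D)=1, level(D)>=2
    B->E: in-degree(E)=1, level(E)>=2
    B->G: in-degree(G)=0, level(G)=2, enqueue
  process G: level=2
    G->D: in-degree(D)=0, level(D)=3, enqueue
    G->E: in-degree(E)=0, level(E)=3, enqueue
  process D: level=3
  process E: level=3
All levels: A:0, B:1, C:0, D:3, E:3, F:0, G:2, H:0
level(G) = 2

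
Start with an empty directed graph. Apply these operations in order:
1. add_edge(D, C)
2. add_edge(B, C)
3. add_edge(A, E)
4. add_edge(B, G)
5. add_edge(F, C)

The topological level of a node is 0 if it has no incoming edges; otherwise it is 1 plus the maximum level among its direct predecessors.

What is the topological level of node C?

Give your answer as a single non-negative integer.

Answer: 1

Derivation:
Op 1: add_edge(D, C). Edges now: 1
Op 2: add_edge(B, C). Edges now: 2
Op 3: add_edge(A, E). Edges now: 3
Op 4: add_edge(B, G). Edges now: 4
Op 5: add_edge(F, C). Edges now: 5
Compute levels (Kahn BFS):
  sources (in-degree 0): A, B, D, F
  process A: level=0
    A->E: in-degree(E)=0, level(E)=1, enqueue
  process B: level=0
    B->C: in-degree(C)=2, level(C)>=1
    B->G: in-degree(G)=0, level(G)=1, enqueue
  process D: level=0
    D->C: in-degree(C)=1, level(C)>=1
  process F: level=0
    F->C: in-degree(C)=0, level(C)=1, enqueue
  process E: level=1
  process G: level=1
  process C: level=1
All levels: A:0, B:0, C:1, D:0, E:1, F:0, G:1
level(C) = 1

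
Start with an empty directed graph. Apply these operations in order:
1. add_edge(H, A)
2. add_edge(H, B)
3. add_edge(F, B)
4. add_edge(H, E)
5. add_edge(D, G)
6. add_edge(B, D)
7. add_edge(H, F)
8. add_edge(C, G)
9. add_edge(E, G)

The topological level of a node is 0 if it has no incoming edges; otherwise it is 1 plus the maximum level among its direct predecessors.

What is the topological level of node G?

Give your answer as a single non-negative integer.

Answer: 4

Derivation:
Op 1: add_edge(H, A). Edges now: 1
Op 2: add_edge(H, B). Edges now: 2
Op 3: add_edge(F, B). Edges now: 3
Op 4: add_edge(H, E). Edges now: 4
Op 5: add_edge(D, G). Edges now: 5
Op 6: add_edge(B, D). Edges now: 6
Op 7: add_edge(H, F). Edges now: 7
Op 8: add_edge(C, G). Edges now: 8
Op 9: add_edge(E, G). Edges now: 9
Compute levels (Kahn BFS):
  sources (in-degree 0): C, H
  process C: level=0
    C->G: in-degree(G)=2, level(G)>=1
  process H: level=0
    H->A: in-degree(A)=0, level(A)=1, enqueue
    H->B: in-degree(B)=1, level(B)>=1
    H->E: in-degree(E)=0, level(E)=1, enqueue
    H->F: in-degree(F)=0, level(F)=1, enqueue
  process A: level=1
  process E: level=1
    E->G: in-degree(G)=1, level(G)>=2
  process F: level=1
    F->B: in-degree(B)=0, level(B)=2, enqueue
  process B: level=2
    B->D: in-degree(D)=0, level(D)=3, enqueue
  process D: level=3
    D->G: in-degree(G)=0, level(G)=4, enqueue
  process G: level=4
All levels: A:1, B:2, C:0, D:3, E:1, F:1, G:4, H:0
level(G) = 4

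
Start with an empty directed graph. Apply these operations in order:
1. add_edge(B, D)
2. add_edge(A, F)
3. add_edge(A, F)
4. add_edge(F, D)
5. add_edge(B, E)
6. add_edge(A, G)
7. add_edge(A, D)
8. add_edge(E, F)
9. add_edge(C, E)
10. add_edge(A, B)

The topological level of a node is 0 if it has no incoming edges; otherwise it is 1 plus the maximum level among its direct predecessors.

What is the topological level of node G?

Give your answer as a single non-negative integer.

Op 1: add_edge(B, D). Edges now: 1
Op 2: add_edge(A, F). Edges now: 2
Op 3: add_edge(A, F) (duplicate, no change). Edges now: 2
Op 4: add_edge(F, D). Edges now: 3
Op 5: add_edge(B, E). Edges now: 4
Op 6: add_edge(A, G). Edges now: 5
Op 7: add_edge(A, D). Edges now: 6
Op 8: add_edge(E, F). Edges now: 7
Op 9: add_edge(C, E). Edges now: 8
Op 10: add_edge(A, B). Edges now: 9
Compute levels (Kahn BFS):
  sources (in-degree 0): A, C
  process A: level=0
    A->B: in-degree(B)=0, level(B)=1, enqueue
    A->D: in-degree(D)=2, level(D)>=1
    A->F: in-degree(F)=1, level(F)>=1
    A->G: in-degree(G)=0, level(G)=1, enqueue
  process C: level=0
    C->E: in-degree(E)=1, level(E)>=1
  process B: level=1
    B->D: in-degree(D)=1, level(D)>=2
    B->E: in-degree(E)=0, level(E)=2, enqueue
  process G: level=1
  process E: level=2
    E->F: in-degree(F)=0, level(F)=3, enqueue
  process F: level=3
    F->D: in-degree(D)=0, level(D)=4, enqueue
  process D: level=4
All levels: A:0, B:1, C:0, D:4, E:2, F:3, G:1
level(G) = 1

Answer: 1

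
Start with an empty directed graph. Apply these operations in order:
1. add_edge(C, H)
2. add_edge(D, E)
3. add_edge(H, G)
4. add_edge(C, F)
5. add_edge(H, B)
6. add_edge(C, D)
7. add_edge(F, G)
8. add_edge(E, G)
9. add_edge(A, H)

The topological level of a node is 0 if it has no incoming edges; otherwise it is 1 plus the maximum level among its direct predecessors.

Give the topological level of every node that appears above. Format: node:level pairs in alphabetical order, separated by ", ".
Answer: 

Answer: A:0, B:2, C:0, D:1, E:2, F:1, G:3, H:1

Derivation:
Op 1: add_edge(C, H). Edges now: 1
Op 2: add_edge(D, E). Edges now: 2
Op 3: add_edge(H, G). Edges now: 3
Op 4: add_edge(C, F). Edges now: 4
Op 5: add_edge(H, B). Edges now: 5
Op 6: add_edge(C, D). Edges now: 6
Op 7: add_edge(F, G). Edges now: 7
Op 8: add_edge(E, G). Edges now: 8
Op 9: add_edge(A, H). Edges now: 9
Compute levels (Kahn BFS):
  sources (in-degree 0): A, C
  process A: level=0
    A->H: in-degree(H)=1, level(H)>=1
  process C: level=0
    C->D: in-degree(D)=0, level(D)=1, enqueue
    C->F: in-degree(F)=0, level(F)=1, enqueue
    C->H: in-degree(H)=0, level(H)=1, enqueue
  process D: level=1
    D->E: in-degree(E)=0, level(E)=2, enqueue
  process F: level=1
    F->G: in-degree(G)=2, level(G)>=2
  process H: level=1
    H->B: in-degree(B)=0, level(B)=2, enqueue
    H->G: in-degree(G)=1, level(G)>=2
  process E: level=2
    E->G: in-degree(G)=0, level(G)=3, enqueue
  process B: level=2
  process G: level=3
All levels: A:0, B:2, C:0, D:1, E:2, F:1, G:3, H:1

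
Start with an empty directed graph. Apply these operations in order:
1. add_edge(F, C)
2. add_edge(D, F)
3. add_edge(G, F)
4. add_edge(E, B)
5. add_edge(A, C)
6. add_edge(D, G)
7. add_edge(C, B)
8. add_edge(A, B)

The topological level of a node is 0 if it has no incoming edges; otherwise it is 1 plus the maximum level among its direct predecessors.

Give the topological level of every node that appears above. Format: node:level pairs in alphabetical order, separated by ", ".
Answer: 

Answer: A:0, B:4, C:3, D:0, E:0, F:2, G:1

Derivation:
Op 1: add_edge(F, C). Edges now: 1
Op 2: add_edge(D, F). Edges now: 2
Op 3: add_edge(G, F). Edges now: 3
Op 4: add_edge(E, B). Edges now: 4
Op 5: add_edge(A, C). Edges now: 5
Op 6: add_edge(D, G). Edges now: 6
Op 7: add_edge(C, B). Edges now: 7
Op 8: add_edge(A, B). Edges now: 8
Compute levels (Kahn BFS):
  sources (in-degree 0): A, D, E
  process A: level=0
    A->B: in-degree(B)=2, level(B)>=1
    A->C: in-degree(C)=1, level(C)>=1
  process D: level=0
    D->F: in-degree(F)=1, level(F)>=1
    D->G: in-degree(G)=0, level(G)=1, enqueue
  process E: level=0
    E->B: in-degree(B)=1, level(B)>=1
  process G: level=1
    G->F: in-degree(F)=0, level(F)=2, enqueue
  process F: level=2
    F->C: in-degree(C)=0, level(C)=3, enqueue
  process C: level=3
    C->B: in-degree(B)=0, level(B)=4, enqueue
  process B: level=4
All levels: A:0, B:4, C:3, D:0, E:0, F:2, G:1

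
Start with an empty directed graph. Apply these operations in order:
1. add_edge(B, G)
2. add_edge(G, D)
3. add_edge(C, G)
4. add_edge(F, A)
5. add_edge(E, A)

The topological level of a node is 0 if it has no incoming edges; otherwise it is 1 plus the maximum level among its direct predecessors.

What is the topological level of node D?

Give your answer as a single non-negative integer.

Op 1: add_edge(B, G). Edges now: 1
Op 2: add_edge(G, D). Edges now: 2
Op 3: add_edge(C, G). Edges now: 3
Op 4: add_edge(F, A). Edges now: 4
Op 5: add_edge(E, A). Edges now: 5
Compute levels (Kahn BFS):
  sources (in-degree 0): B, C, E, F
  process B: level=0
    B->G: in-degree(G)=1, level(G)>=1
  process C: level=0
    C->G: in-degree(G)=0, level(G)=1, enqueue
  process E: level=0
    E->A: in-degree(A)=1, level(A)>=1
  process F: level=0
    F->A: in-degree(A)=0, level(A)=1, enqueue
  process G: level=1
    G->D: in-degree(D)=0, level(D)=2, enqueue
  process A: level=1
  process D: level=2
All levels: A:1, B:0, C:0, D:2, E:0, F:0, G:1
level(D) = 2

Answer: 2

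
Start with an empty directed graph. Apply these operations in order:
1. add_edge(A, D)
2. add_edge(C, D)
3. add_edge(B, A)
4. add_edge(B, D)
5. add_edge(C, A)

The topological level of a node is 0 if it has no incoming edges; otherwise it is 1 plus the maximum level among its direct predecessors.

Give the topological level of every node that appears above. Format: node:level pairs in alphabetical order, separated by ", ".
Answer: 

Answer: A:1, B:0, C:0, D:2

Derivation:
Op 1: add_edge(A, D). Edges now: 1
Op 2: add_edge(C, D). Edges now: 2
Op 3: add_edge(B, A). Edges now: 3
Op 4: add_edge(B, D). Edges now: 4
Op 5: add_edge(C, A). Edges now: 5
Compute levels (Kahn BFS):
  sources (in-degree 0): B, C
  process B: level=0
    B->A: in-degree(A)=1, level(A)>=1
    B->D: in-degree(D)=2, level(D)>=1
  process C: level=0
    C->A: in-degree(A)=0, level(A)=1, enqueue
    C->D: in-degree(D)=1, level(D)>=1
  process A: level=1
    A->D: in-degree(D)=0, level(D)=2, enqueue
  process D: level=2
All levels: A:1, B:0, C:0, D:2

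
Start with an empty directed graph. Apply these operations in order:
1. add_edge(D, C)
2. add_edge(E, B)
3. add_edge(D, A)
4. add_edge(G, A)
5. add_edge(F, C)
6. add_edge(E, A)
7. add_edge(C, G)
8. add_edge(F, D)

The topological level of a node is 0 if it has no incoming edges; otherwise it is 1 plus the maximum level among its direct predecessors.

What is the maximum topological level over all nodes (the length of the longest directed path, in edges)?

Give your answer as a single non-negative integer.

Answer: 4

Derivation:
Op 1: add_edge(D, C). Edges now: 1
Op 2: add_edge(E, B). Edges now: 2
Op 3: add_edge(D, A). Edges now: 3
Op 4: add_edge(G, A). Edges now: 4
Op 5: add_edge(F, C). Edges now: 5
Op 6: add_edge(E, A). Edges now: 6
Op 7: add_edge(C, G). Edges now: 7
Op 8: add_edge(F, D). Edges now: 8
Compute levels (Kahn BFS):
  sources (in-degree 0): E, F
  process E: level=0
    E->A: in-degree(A)=2, level(A)>=1
    E->B: in-degree(B)=0, level(B)=1, enqueue
  process F: level=0
    F->C: in-degree(C)=1, level(C)>=1
    F->D: in-degree(D)=0, level(D)=1, enqueue
  process B: level=1
  process D: level=1
    D->A: in-degree(A)=1, level(A)>=2
    D->C: in-degree(C)=0, level(C)=2, enqueue
  process C: level=2
    C->G: in-degree(G)=0, level(G)=3, enqueue
  process G: level=3
    G->A: in-degree(A)=0, level(A)=4, enqueue
  process A: level=4
All levels: A:4, B:1, C:2, D:1, E:0, F:0, G:3
max level = 4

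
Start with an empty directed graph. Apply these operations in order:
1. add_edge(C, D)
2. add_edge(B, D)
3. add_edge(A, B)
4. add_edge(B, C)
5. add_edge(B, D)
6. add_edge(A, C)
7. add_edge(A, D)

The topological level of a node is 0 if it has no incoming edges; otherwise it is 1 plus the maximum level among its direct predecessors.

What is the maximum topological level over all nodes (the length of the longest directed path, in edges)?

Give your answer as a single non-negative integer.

Op 1: add_edge(C, D). Edges now: 1
Op 2: add_edge(B, D). Edges now: 2
Op 3: add_edge(A, B). Edges now: 3
Op 4: add_edge(B, C). Edges now: 4
Op 5: add_edge(B, D) (duplicate, no change). Edges now: 4
Op 6: add_edge(A, C). Edges now: 5
Op 7: add_edge(A, D). Edges now: 6
Compute levels (Kahn BFS):
  sources (in-degree 0): A
  process A: level=0
    A->B: in-degree(B)=0, level(B)=1, enqueue
    A->C: in-degree(C)=1, level(C)>=1
    A->D: in-degree(D)=2, level(D)>=1
  process B: level=1
    B->C: in-degree(C)=0, level(C)=2, enqueue
    B->D: in-degree(D)=1, level(D)>=2
  process C: level=2
    C->D: in-degree(D)=0, level(D)=3, enqueue
  process D: level=3
All levels: A:0, B:1, C:2, D:3
max level = 3

Answer: 3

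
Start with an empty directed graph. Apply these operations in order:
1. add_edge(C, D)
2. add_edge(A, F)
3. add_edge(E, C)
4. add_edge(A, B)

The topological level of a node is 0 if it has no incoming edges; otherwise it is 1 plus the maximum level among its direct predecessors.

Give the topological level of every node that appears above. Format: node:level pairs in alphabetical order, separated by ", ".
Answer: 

Op 1: add_edge(C, D). Edges now: 1
Op 2: add_edge(A, F). Edges now: 2
Op 3: add_edge(E, C). Edges now: 3
Op 4: add_edge(A, B). Edges now: 4
Compute levels (Kahn BFS):
  sources (in-degree 0): A, E
  process A: level=0
    A->B: in-degree(B)=0, level(B)=1, enqueue
    A->F: in-degree(F)=0, level(F)=1, enqueue
  process E: level=0
    E->C: in-degree(C)=0, level(C)=1, enqueue
  process B: level=1
  process F: level=1
  process C: level=1
    C->D: in-degree(D)=0, level(D)=2, enqueue
  process D: level=2
All levels: A:0, B:1, C:1, D:2, E:0, F:1

Answer: A:0, B:1, C:1, D:2, E:0, F:1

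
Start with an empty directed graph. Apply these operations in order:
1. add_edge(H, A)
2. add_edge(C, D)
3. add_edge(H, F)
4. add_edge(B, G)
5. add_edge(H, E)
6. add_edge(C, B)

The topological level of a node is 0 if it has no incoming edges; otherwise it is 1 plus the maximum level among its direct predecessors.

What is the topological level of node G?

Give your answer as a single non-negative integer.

Answer: 2

Derivation:
Op 1: add_edge(H, A). Edges now: 1
Op 2: add_edge(C, D). Edges now: 2
Op 3: add_edge(H, F). Edges now: 3
Op 4: add_edge(B, G). Edges now: 4
Op 5: add_edge(H, E). Edges now: 5
Op 6: add_edge(C, B). Edges now: 6
Compute levels (Kahn BFS):
  sources (in-degree 0): C, H
  process C: level=0
    C->B: in-degree(B)=0, level(B)=1, enqueue
    C->D: in-degree(D)=0, level(D)=1, enqueue
  process H: level=0
    H->A: in-degree(A)=0, level(A)=1, enqueue
    H->E: in-degree(E)=0, level(E)=1, enqueue
    H->F: in-degree(F)=0, level(F)=1, enqueue
  process B: level=1
    B->G: in-degree(G)=0, level(G)=2, enqueue
  process D: level=1
  process A: level=1
  process E: level=1
  process F: level=1
  process G: level=2
All levels: A:1, B:1, C:0, D:1, E:1, F:1, G:2, H:0
level(G) = 2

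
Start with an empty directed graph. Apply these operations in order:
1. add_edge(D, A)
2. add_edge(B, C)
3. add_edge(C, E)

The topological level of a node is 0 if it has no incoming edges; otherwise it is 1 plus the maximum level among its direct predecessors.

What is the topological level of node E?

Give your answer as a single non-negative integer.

Answer: 2

Derivation:
Op 1: add_edge(D, A). Edges now: 1
Op 2: add_edge(B, C). Edges now: 2
Op 3: add_edge(C, E). Edges now: 3
Compute levels (Kahn BFS):
  sources (in-degree 0): B, D
  process B: level=0
    B->C: in-degree(C)=0, level(C)=1, enqueue
  process D: level=0
    D->A: in-degree(A)=0, level(A)=1, enqueue
  process C: level=1
    C->E: in-degree(E)=0, level(E)=2, enqueue
  process A: level=1
  process E: level=2
All levels: A:1, B:0, C:1, D:0, E:2
level(E) = 2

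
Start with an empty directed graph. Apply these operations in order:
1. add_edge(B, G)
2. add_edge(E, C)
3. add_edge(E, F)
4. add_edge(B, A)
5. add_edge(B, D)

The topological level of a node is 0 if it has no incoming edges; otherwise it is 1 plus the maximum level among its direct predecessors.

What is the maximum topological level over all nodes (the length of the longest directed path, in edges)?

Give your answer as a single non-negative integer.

Answer: 1

Derivation:
Op 1: add_edge(B, G). Edges now: 1
Op 2: add_edge(E, C). Edges now: 2
Op 3: add_edge(E, F). Edges now: 3
Op 4: add_edge(B, A). Edges now: 4
Op 5: add_edge(B, D). Edges now: 5
Compute levels (Kahn BFS):
  sources (in-degree 0): B, E
  process B: level=0
    B->A: in-degree(A)=0, level(A)=1, enqueue
    B->D: in-degree(D)=0, level(D)=1, enqueue
    B->G: in-degree(G)=0, level(G)=1, enqueue
  process E: level=0
    E->C: in-degree(C)=0, level(C)=1, enqueue
    E->F: in-degree(F)=0, level(F)=1, enqueue
  process A: level=1
  process D: level=1
  process G: level=1
  process C: level=1
  process F: level=1
All levels: A:1, B:0, C:1, D:1, E:0, F:1, G:1
max level = 1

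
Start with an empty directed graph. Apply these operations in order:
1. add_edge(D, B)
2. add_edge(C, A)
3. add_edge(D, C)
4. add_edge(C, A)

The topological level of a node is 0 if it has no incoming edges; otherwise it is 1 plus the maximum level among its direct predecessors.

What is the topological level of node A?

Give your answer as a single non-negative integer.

Answer: 2

Derivation:
Op 1: add_edge(D, B). Edges now: 1
Op 2: add_edge(C, A). Edges now: 2
Op 3: add_edge(D, C). Edges now: 3
Op 4: add_edge(C, A) (duplicate, no change). Edges now: 3
Compute levels (Kahn BFS):
  sources (in-degree 0): D
  process D: level=0
    D->B: in-degree(B)=0, level(B)=1, enqueue
    D->C: in-degree(C)=0, level(C)=1, enqueue
  process B: level=1
  process C: level=1
    C->A: in-degree(A)=0, level(A)=2, enqueue
  process A: level=2
All levels: A:2, B:1, C:1, D:0
level(A) = 2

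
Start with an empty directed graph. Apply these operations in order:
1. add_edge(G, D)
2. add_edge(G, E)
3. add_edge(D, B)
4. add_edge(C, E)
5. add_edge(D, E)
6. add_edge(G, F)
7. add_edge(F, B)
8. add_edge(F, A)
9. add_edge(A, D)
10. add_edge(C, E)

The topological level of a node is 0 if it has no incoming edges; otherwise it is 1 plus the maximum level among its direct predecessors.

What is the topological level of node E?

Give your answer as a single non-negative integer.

Op 1: add_edge(G, D). Edges now: 1
Op 2: add_edge(G, E). Edges now: 2
Op 3: add_edge(D, B). Edges now: 3
Op 4: add_edge(C, E). Edges now: 4
Op 5: add_edge(D, E). Edges now: 5
Op 6: add_edge(G, F). Edges now: 6
Op 7: add_edge(F, B). Edges now: 7
Op 8: add_edge(F, A). Edges now: 8
Op 9: add_edge(A, D). Edges now: 9
Op 10: add_edge(C, E) (duplicate, no change). Edges now: 9
Compute levels (Kahn BFS):
  sources (in-degree 0): C, G
  process C: level=0
    C->E: in-degree(E)=2, level(E)>=1
  process G: level=0
    G->D: in-degree(D)=1, level(D)>=1
    G->E: in-degree(E)=1, level(E)>=1
    G->F: in-degree(F)=0, level(F)=1, enqueue
  process F: level=1
    F->A: in-degree(A)=0, level(A)=2, enqueue
    F->B: in-degree(B)=1, level(B)>=2
  process A: level=2
    A->D: in-degree(D)=0, level(D)=3, enqueue
  process D: level=3
    D->B: in-degree(B)=0, level(B)=4, enqueue
    D->E: in-degree(E)=0, level(E)=4, enqueue
  process B: level=4
  process E: level=4
All levels: A:2, B:4, C:0, D:3, E:4, F:1, G:0
level(E) = 4

Answer: 4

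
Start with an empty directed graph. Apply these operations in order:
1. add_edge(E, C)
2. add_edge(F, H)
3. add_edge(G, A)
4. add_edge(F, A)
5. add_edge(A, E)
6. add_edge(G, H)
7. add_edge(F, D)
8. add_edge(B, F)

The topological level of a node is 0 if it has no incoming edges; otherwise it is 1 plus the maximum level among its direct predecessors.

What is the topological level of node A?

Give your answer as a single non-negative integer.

Answer: 2

Derivation:
Op 1: add_edge(E, C). Edges now: 1
Op 2: add_edge(F, H). Edges now: 2
Op 3: add_edge(G, A). Edges now: 3
Op 4: add_edge(F, A). Edges now: 4
Op 5: add_edge(A, E). Edges now: 5
Op 6: add_edge(G, H). Edges now: 6
Op 7: add_edge(F, D). Edges now: 7
Op 8: add_edge(B, F). Edges now: 8
Compute levels (Kahn BFS):
  sources (in-degree 0): B, G
  process B: level=0
    B->F: in-degree(F)=0, level(F)=1, enqueue
  process G: level=0
    G->A: in-degree(A)=1, level(A)>=1
    G->H: in-degree(H)=1, level(H)>=1
  process F: level=1
    F->A: in-degree(A)=0, level(A)=2, enqueue
    F->D: in-degree(D)=0, level(D)=2, enqueue
    F->H: in-degree(H)=0, level(H)=2, enqueue
  process A: level=2
    A->E: in-degree(E)=0, level(E)=3, enqueue
  process D: level=2
  process H: level=2
  process E: level=3
    E->C: in-degree(C)=0, level(C)=4, enqueue
  process C: level=4
All levels: A:2, B:0, C:4, D:2, E:3, F:1, G:0, H:2
level(A) = 2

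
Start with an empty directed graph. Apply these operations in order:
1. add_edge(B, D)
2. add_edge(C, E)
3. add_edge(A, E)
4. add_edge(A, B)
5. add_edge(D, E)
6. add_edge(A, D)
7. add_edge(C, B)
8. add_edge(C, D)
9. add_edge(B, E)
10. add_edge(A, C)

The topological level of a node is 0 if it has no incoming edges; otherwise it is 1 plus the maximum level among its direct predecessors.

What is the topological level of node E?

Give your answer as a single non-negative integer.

Answer: 4

Derivation:
Op 1: add_edge(B, D). Edges now: 1
Op 2: add_edge(C, E). Edges now: 2
Op 3: add_edge(A, E). Edges now: 3
Op 4: add_edge(A, B). Edges now: 4
Op 5: add_edge(D, E). Edges now: 5
Op 6: add_edge(A, D). Edges now: 6
Op 7: add_edge(C, B). Edges now: 7
Op 8: add_edge(C, D). Edges now: 8
Op 9: add_edge(B, E). Edges now: 9
Op 10: add_edge(A, C). Edges now: 10
Compute levels (Kahn BFS):
  sources (in-degree 0): A
  process A: level=0
    A->B: in-degree(B)=1, level(B)>=1
    A->C: in-degree(C)=0, level(C)=1, enqueue
    A->D: in-degree(D)=2, level(D)>=1
    A->E: in-degree(E)=3, level(E)>=1
  process C: level=1
    C->B: in-degree(B)=0, level(B)=2, enqueue
    C->D: in-degree(D)=1, level(D)>=2
    C->E: in-degree(E)=2, level(E)>=2
  process B: level=2
    B->D: in-degree(D)=0, level(D)=3, enqueue
    B->E: in-degree(E)=1, level(E)>=3
  process D: level=3
    D->E: in-degree(E)=0, level(E)=4, enqueue
  process E: level=4
All levels: A:0, B:2, C:1, D:3, E:4
level(E) = 4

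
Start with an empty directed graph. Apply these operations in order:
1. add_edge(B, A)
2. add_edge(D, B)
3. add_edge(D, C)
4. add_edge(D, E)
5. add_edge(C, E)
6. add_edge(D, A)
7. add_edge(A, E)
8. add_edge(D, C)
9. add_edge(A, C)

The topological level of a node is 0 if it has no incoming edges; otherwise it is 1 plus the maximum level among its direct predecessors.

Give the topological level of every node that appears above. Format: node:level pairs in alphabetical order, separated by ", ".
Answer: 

Answer: A:2, B:1, C:3, D:0, E:4

Derivation:
Op 1: add_edge(B, A). Edges now: 1
Op 2: add_edge(D, B). Edges now: 2
Op 3: add_edge(D, C). Edges now: 3
Op 4: add_edge(D, E). Edges now: 4
Op 5: add_edge(C, E). Edges now: 5
Op 6: add_edge(D, A). Edges now: 6
Op 7: add_edge(A, E). Edges now: 7
Op 8: add_edge(D, C) (duplicate, no change). Edges now: 7
Op 9: add_edge(A, C). Edges now: 8
Compute levels (Kahn BFS):
  sources (in-degree 0): D
  process D: level=0
    D->A: in-degree(A)=1, level(A)>=1
    D->B: in-degree(B)=0, level(B)=1, enqueue
    D->C: in-degree(C)=1, level(C)>=1
    D->E: in-degree(E)=2, level(E)>=1
  process B: level=1
    B->A: in-degree(A)=0, level(A)=2, enqueue
  process A: level=2
    A->C: in-degree(C)=0, level(C)=3, enqueue
    A->E: in-degree(E)=1, level(E)>=3
  process C: level=3
    C->E: in-degree(E)=0, level(E)=4, enqueue
  process E: level=4
All levels: A:2, B:1, C:3, D:0, E:4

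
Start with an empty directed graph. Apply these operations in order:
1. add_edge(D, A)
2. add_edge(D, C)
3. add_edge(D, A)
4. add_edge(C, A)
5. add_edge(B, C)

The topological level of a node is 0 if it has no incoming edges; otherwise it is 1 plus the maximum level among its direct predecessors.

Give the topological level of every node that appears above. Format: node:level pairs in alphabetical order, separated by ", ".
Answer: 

Op 1: add_edge(D, A). Edges now: 1
Op 2: add_edge(D, C). Edges now: 2
Op 3: add_edge(D, A) (duplicate, no change). Edges now: 2
Op 4: add_edge(C, A). Edges now: 3
Op 5: add_edge(B, C). Edges now: 4
Compute levels (Kahn BFS):
  sources (in-degree 0): B, D
  process B: level=0
    B->C: in-degree(C)=1, level(C)>=1
  process D: level=0
    D->A: in-degree(A)=1, level(A)>=1
    D->C: in-degree(C)=0, level(C)=1, enqueue
  process C: level=1
    C->A: in-degree(A)=0, level(A)=2, enqueue
  process A: level=2
All levels: A:2, B:0, C:1, D:0

Answer: A:2, B:0, C:1, D:0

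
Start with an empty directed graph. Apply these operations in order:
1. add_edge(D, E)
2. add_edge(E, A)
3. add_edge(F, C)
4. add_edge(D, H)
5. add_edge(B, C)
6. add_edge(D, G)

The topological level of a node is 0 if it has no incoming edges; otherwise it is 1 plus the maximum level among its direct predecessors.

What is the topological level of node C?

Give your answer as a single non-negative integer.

Op 1: add_edge(D, E). Edges now: 1
Op 2: add_edge(E, A). Edges now: 2
Op 3: add_edge(F, C). Edges now: 3
Op 4: add_edge(D, H). Edges now: 4
Op 5: add_edge(B, C). Edges now: 5
Op 6: add_edge(D, G). Edges now: 6
Compute levels (Kahn BFS):
  sources (in-degree 0): B, D, F
  process B: level=0
    B->C: in-degree(C)=1, level(C)>=1
  process D: level=0
    D->E: in-degree(E)=0, level(E)=1, enqueue
    D->G: in-degree(G)=0, level(G)=1, enqueue
    D->H: in-degree(H)=0, level(H)=1, enqueue
  process F: level=0
    F->C: in-degree(C)=0, level(C)=1, enqueue
  process E: level=1
    E->A: in-degree(A)=0, level(A)=2, enqueue
  process G: level=1
  process H: level=1
  process C: level=1
  process A: level=2
All levels: A:2, B:0, C:1, D:0, E:1, F:0, G:1, H:1
level(C) = 1

Answer: 1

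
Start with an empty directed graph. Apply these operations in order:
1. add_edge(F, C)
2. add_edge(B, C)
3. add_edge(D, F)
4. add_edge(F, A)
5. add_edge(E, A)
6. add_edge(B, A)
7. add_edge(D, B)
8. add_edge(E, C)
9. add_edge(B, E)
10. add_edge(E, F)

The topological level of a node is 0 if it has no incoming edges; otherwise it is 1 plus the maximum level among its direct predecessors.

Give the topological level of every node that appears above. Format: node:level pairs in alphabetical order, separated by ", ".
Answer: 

Answer: A:4, B:1, C:4, D:0, E:2, F:3

Derivation:
Op 1: add_edge(F, C). Edges now: 1
Op 2: add_edge(B, C). Edges now: 2
Op 3: add_edge(D, F). Edges now: 3
Op 4: add_edge(F, A). Edges now: 4
Op 5: add_edge(E, A). Edges now: 5
Op 6: add_edge(B, A). Edges now: 6
Op 7: add_edge(D, B). Edges now: 7
Op 8: add_edge(E, C). Edges now: 8
Op 9: add_edge(B, E). Edges now: 9
Op 10: add_edge(E, F). Edges now: 10
Compute levels (Kahn BFS):
  sources (in-degree 0): D
  process D: level=0
    D->B: in-degree(B)=0, level(B)=1, enqueue
    D->F: in-degree(F)=1, level(F)>=1
  process B: level=1
    B->A: in-degree(A)=2, level(A)>=2
    B->C: in-degree(C)=2, level(C)>=2
    B->E: in-degree(E)=0, level(E)=2, enqueue
  process E: level=2
    E->A: in-degree(A)=1, level(A)>=3
    E->C: in-degree(C)=1, level(C)>=3
    E->F: in-degree(F)=0, level(F)=3, enqueue
  process F: level=3
    F->A: in-degree(A)=0, level(A)=4, enqueue
    F->C: in-degree(C)=0, level(C)=4, enqueue
  process A: level=4
  process C: level=4
All levels: A:4, B:1, C:4, D:0, E:2, F:3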